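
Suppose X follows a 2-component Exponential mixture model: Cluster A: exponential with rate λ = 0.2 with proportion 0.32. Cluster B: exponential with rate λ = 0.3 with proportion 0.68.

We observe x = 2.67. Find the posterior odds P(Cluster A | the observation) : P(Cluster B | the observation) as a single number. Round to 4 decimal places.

0.4097

Posterior odds = (w_i f_i(x)) / (w_j f_j(x)); the normalising sum cancels.
Exponential densities:
  L_A = 0.2·e^(−0.2·2.67) = 0.2·e^(−0.5340) = 0.117251
  L_B = 0.3·e^(−0.3·2.67) = 0.3·e^(−0.8010) = 0.134664
0.0375203 / 0.0915715 ≈ 0.4097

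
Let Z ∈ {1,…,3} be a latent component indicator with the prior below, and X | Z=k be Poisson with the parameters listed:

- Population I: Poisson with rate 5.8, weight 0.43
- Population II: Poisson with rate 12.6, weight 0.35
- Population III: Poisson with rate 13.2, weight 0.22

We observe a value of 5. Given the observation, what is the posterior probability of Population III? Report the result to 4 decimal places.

P(component k | x) = P(Z=k)·f_k(x) / marginal(x), where marginal(x) = Σ_j P(Z=j)·f_j(x).
Poisson probabilities:
  f_I = e^(−5.8)·5.8^5/5! = 0.165596
  f_II = e^(−12.6)·12.6^5/5! = 0.00892403
  f_III = e^(−13.2)·13.2^5/5! = 0.00618018
Unnormalised posteriors:
  P(Z=I)·f_I = 0.43 × 0.165596 = 0.0712064
  P(Z=II)·f_II = 0.35 × 0.00892403 = 0.00312341
  P(Z=III)·f_III = 0.22 × 0.00618018 = 0.00135964
Marginal: 0.0712064 + 0.00312341 + 0.00135964 = 0.0756895
Responsibility of Population III: 0.00135964 / 0.0756895 ≈ 0.0180

0.0180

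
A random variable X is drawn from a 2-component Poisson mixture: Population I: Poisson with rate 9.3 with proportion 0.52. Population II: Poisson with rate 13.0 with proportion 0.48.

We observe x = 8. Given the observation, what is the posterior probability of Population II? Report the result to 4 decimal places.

Posterior ∝ prior × likelihood, so P(k | x) ∝ π_k f_k(x); normalise over all components.
Component likelihoods at x = 8:
  L_I = 0.126883
  L_II = 0.0457297
Prior × likelihood for each component:
  π_I·L_I = 0.52 × 0.126883 = 0.0659793
  π_II·L_II = 0.48 × 0.0457297 = 0.0219502
Sum: 0.0659793 + 0.0219502 = 0.0879295
P(Population II | 8) = 0.0219502 / 0.0879295 ≈ 0.2496

0.2496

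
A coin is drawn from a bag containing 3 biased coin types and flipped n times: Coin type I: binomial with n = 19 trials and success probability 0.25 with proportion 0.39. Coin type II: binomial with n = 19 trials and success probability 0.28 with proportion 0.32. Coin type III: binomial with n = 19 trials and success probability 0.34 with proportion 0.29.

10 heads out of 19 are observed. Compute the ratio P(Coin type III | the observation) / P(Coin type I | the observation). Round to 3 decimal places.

Since P(k|x) ∝ P(Z=k) f_k(x), the posterior odds are P(Z=i) f_i(x) / (P(Z=j) f_j(x)).
Binomial probabilities:
  p_I = C(19,10)·0.25^10·0.75^9 = 92378·9.53674e-07·0.0750847 = 0.00661485
  p_II = C(19,10)·0.28^10·0.72^9 = 92378·2.96197e-06·0.0519987 = 0.0142279
  p_III = C(19,10)·0.34^10·0.66^9 = 92378·2.06438e-05·0.0237627 = 0.0453162
0.0131417 / 0.00257979 ≈ 5.094

5.094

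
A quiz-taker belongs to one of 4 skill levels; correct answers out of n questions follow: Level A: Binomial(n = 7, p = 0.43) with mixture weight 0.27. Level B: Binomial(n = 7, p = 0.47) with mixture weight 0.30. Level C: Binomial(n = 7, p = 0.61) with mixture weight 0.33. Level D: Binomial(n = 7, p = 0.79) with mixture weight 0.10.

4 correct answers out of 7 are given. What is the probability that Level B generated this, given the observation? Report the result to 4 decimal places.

0.3131

Apply Bayes' rule: the posterior for each component is proportional to its prior times its likelihood at x.
Binomial probabilities:
  p_A = 0.221598
  p_B = 0.254265
  p_C = 0.287463
  p_D = 0.126251
Prior × likelihood for each component:
  π_A·p_A = 0.27 × 0.221598 = 0.0598315
  π_B·p_B = 0.30 × 0.254265 = 0.0762796
  π_C·p_C = 0.33 × 0.287463 = 0.0948626
  π_D·p_D = 0.10 × 0.126251 = 0.0126251
Sum: 0.0598315 + 0.0762796 + 0.0948626 + 0.0126251 = 0.243599
So the posterior for Level B is 0.0762796 / 0.243599 ≈ 0.3131.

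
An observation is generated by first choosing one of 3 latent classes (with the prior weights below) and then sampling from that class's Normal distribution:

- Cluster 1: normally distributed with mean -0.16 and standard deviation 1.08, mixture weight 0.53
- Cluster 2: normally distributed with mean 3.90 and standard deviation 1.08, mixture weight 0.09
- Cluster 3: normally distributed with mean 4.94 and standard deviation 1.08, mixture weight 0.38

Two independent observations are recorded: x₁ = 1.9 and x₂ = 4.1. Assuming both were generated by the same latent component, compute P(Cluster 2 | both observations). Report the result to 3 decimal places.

0.747

P(component k | x) = w_k·f_k(x) / marginal(x), where marginal(x) = Σ_j w_j·f_j(x).
Since both observations come from the same component, the likelihood for component k is f_k(x₁)·f_k(x₂).
  p_1 = [0.0599047] × [0.000154515] = 9.25616e-06
  p_2 = [0.0664984] × [0.363111] = 0.0241463
  p_3 = [0.00703055] × [0.272977] = 0.00191918
Weight by the priors:
  w_1·p_1 = 0.53 × 9.25616e-06 = 4.90576e-06
  w_2·p_2 = 0.09 × 0.0241463 = 0.00217317
  w_3·p_3 = 0.38 × 0.00191918 = 0.000729287
Evidence: 4.90576e-06 + 0.00217317 + 0.000729287 = 0.00290736
Responsibility of Cluster 2: 0.00217317 / 0.00290736 ≈ 0.747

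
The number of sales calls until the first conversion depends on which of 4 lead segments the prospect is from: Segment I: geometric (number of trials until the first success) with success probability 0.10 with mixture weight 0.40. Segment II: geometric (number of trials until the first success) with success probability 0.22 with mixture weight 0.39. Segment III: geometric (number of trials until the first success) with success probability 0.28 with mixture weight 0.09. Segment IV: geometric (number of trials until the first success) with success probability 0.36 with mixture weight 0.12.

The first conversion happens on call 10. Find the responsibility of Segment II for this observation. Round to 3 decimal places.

Apply Bayes' rule: the posterior for each component is proportional to its prior times its likelihood at x.
Component likelihoods at x = 10:
  p_I = 0.038742
  p_II = 0.0235112
  p_III = 0.0145596
  p_IV = 0.00648518
Weight by the priors:
  w_I·p_I = 0.40 × 0.038742 = 0.0154968
  w_II·p_II = 0.39 × 0.0235112 = 0.00916935
  w_III·p_III = 0.09 × 0.0145596 = 0.00131037
  w_IV·p_IV = 0.12 × 0.00648518 = 0.000778222
Denominator: 0.0154968 + 0.00916935 + 0.00131037 + 0.000778222 = 0.0267548
P(Segment II | 10) = 0.00916935 / 0.0267548 ≈ 0.343

0.343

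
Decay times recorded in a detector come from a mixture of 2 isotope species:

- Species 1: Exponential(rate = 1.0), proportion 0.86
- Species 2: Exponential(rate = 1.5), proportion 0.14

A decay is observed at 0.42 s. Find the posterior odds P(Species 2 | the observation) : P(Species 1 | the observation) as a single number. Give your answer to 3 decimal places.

The posterior odds equal the prior odds times the likelihood ratio: (P(Z=i)/P(Z=j))·(f_i(x)/f_j(x)).
Evaluate each component's likelihood at the observed value:
  L_1 = 0.657047
  L_2 = 0.798888
Posterior odds = (P(Z=2)·L_2) / (P(Z=1)·L_1) = (0.14·0.798888) / (0.86·0.657047) = 0.111844 / 0.56506 ≈ 0.198

0.198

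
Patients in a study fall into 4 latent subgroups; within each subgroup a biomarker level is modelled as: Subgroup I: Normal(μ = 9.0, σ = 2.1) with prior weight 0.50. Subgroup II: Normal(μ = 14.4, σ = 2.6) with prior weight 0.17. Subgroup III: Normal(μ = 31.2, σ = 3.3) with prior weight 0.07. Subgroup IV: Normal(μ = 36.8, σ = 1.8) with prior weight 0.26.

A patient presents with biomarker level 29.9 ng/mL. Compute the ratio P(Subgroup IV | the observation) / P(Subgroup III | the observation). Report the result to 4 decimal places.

Posterior odds = (π_i f_i(x)) / (π_j f_j(x)); the normalising sum cancels.
Normal densities:
  L_I = (1/(2.1·√(2π)))·exp(−(29.9−9.0)²/(2·2.1²)) = 0.189973·exp(-49.52494) = 5.89225e-23
  L_II = (1/(2.6·√(2π)))·exp(−(29.9−14.4)²/(2·2.6²)) = 0.153439·exp(-17.76997) = 2.94128e-09
  L_III = (1/(3.3·√(2π)))·exp(−(29.9−31.2)²/(2·3.3²)) = 0.120892·exp(-0.07759) = 0.111866
  L_IV = (1/(1.8·√(2π)))·exp(−(29.9−36.8)²/(2·1.8²)) = 0.221635·exp(-7.34722) = 0.000142817
3.71324e-05 / 0.00783061 ≈ 0.0047

0.0047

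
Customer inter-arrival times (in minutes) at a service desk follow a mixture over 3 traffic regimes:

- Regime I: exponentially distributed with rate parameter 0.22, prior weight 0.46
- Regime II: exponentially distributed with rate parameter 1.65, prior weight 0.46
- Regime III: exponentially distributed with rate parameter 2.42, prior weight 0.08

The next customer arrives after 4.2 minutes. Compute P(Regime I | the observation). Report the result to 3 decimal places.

Apply Bayes' rule: the posterior for each component is proportional to its prior times its likelihood at x.
Evaluate each component's likelihood at the observed value:
  L_I = 0.22·e^(−0.22·4.2) = 0.22·e^(−0.9240) = 0.0873242
  L_II = 1.65·e^(−1.65·4.2) = 1.65·e^(−6.9300) = 0.0016137
  L_III = 2.42·e^(−2.42·4.2) = 2.42·e^(−10.1640) = 9.32494e-05
Prior × likelihood for each component:
  w_I·L_I = 0.46 × 0.0873242 = 0.0401691
  w_II·L_II = 0.46 × 0.0016137 = 0.000742303
  w_III·L_III = 0.08 × 9.32494e-05 = 7.45996e-06
Evidence: 0.0401691 + 0.000742303 + 7.45996e-06 = 0.0409189
P(Regime I | x) = 0.0401691 / 0.0409189 ≈ 0.982

0.982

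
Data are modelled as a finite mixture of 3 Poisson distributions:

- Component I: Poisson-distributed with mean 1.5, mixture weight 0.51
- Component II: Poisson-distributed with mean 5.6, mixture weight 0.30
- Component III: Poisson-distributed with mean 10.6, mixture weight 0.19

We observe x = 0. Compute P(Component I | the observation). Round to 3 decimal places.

The responsibility of component k is π_k f_k(x) divided by Σ_j π_j f_j(x).
Poisson probabilities:
  p_I = 0.22313
  p_II = 0.00369786
  p_III = 2.4916e-05
Unnormalised posteriors:
  π_I·p_I = 0.51 × 0.22313 = 0.113796
  π_II·p_II = 0.30 × 0.00369786 = 0.00110936
  π_III·p_III = 0.19 × 2.4916e-05 = 4.73404e-06
Marginal: 0.113796 + 0.00110936 + 4.73404e-06 = 0.11491
Responsibility of Component I: 0.113796 / 0.11491 ≈ 0.990

0.990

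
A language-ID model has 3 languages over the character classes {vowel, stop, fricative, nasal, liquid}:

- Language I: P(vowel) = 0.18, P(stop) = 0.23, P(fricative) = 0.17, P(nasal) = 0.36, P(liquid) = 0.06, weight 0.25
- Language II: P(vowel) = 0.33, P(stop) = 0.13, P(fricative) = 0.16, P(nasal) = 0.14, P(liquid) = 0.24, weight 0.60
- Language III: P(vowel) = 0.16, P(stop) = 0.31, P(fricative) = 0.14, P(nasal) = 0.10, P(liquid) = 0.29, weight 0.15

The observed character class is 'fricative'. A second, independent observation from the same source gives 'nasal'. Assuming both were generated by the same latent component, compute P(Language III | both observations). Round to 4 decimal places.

0.0681

Posterior ∝ prior × likelihood, so P(k | x) ∝ π_k f_k(x); normalise over all components.
Since both observations come from the same component, the likelihood for component k is f_k(x₁)·f_k(x₂).
  L_I = [P(fricative | comp) = 0.17] × [0.36] = 0.0612
  L_II = [P(fricative | comp) = 0.16] × [0.14] = 0.0224
  L_III = [P(fricative | comp) = 0.14] × [0.1] = 0.014
Unnormalised posteriors:
  π_I·L_I = 0.25 × 0.0612 = 0.0153
  π_II·L_II = 0.60 × 0.0224 = 0.01344
  π_III·L_III = 0.15 × 0.014 = 0.0021
Normaliser: 0.0153 + 0.01344 + 0.0021 = 0.03084
P(Language III | data) = 0.0021 / 0.03084 ≈ 0.0681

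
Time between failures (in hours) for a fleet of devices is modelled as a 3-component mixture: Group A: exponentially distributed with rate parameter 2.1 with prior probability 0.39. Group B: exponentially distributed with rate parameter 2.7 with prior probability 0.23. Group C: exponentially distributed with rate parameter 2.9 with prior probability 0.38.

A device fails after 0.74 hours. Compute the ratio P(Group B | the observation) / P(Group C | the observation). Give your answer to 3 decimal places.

The posterior odds equal the prior odds times the likelihood ratio: (π_i/π_j)·(f_i(x)/f_j(x)).
Component likelihoods at x = 0.74 hours:
  f_A = 2.1·e^(−2.1·0.74) = 2.1·e^(−1.5540) = 0.443941
  f_B = 2.7·e^(−2.7·0.74) = 2.7·e^(−1.9980) = 0.366137
  f_C = 2.9·e^(−2.9·0.74) = 2.9·e^(−2.1460) = 0.339158
Posterior odds = (π_B·f_B) / (π_C·f_C) = (0.23·0.366137) / (0.38·0.339158) = 0.0842115 / 0.12888 ≈ 0.653

0.653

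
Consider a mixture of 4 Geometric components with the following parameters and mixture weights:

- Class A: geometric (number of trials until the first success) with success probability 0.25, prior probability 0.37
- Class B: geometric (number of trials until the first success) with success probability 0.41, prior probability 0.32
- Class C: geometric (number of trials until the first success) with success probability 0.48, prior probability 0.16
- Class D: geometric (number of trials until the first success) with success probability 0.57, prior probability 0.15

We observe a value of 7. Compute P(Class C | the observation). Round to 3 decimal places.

0.063

By Bayes' theorem, P(k | x) = P(Z=k) f_k(x) / Σ_j P(Z=j) f_j(x).
Component likelihoods at x = 7:
  L_A = 0.25·(1−0.25)^6 = 0.25·0.177979 = 0.0444946
  L_B = 0.41·(1−0.41)^6 = 0.41·0.0421805 = 0.017294
  L_C = 0.48·(1−0.48)^6 = 0.48·0.0197706 = 0.00948989
  L_D = 0.57·(1−0.57)^6 = 0.57·0.00632136 = 0.00360318
Weight by the priors:
  P(Z=A)·L_A = 0.37 × 0.0444946 = 0.016463
  P(Z=B)·L_B = 0.32 × 0.017294 = 0.00553409
  P(Z=C)·L_C = 0.16 × 0.00948989 = 0.00151838
  P(Z=D)·L_D = 0.15 × 0.00360318 = 0.000540477
Evidence: 0.016463 + 0.00553409 + 0.00151838 + 0.000540477 = 0.024056
So the posterior for Class C is 0.00151838 / 0.024056 ≈ 0.063.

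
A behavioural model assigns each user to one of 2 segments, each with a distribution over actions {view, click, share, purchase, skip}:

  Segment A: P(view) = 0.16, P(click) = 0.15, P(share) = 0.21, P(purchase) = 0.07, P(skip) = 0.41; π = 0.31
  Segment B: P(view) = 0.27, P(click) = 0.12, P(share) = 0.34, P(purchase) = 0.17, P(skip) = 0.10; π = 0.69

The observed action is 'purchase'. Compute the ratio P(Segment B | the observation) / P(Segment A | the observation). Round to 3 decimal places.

Only the two components matter; the odds are (π_i f_i(x)) / (π_j f_j(x)).
Component likelihoods at x = 'purchase':
  L_A = P(purchase | comp) = 0.07
  L_B = P(purchase | comp) = 0.17
Posterior odds = (π_B·L_B) / (π_A·L_A) = (0.69·0.17) / (0.31·0.07) = 0.1173 / 0.0217 ≈ 5.406

5.406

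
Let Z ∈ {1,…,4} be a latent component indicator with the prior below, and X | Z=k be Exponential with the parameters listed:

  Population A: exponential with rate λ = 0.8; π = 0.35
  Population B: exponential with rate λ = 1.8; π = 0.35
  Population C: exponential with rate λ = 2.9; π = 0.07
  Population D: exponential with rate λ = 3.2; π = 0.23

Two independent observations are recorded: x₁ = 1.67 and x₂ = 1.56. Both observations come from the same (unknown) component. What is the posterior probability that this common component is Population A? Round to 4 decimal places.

0.8280

Posterior ∝ prior × likelihood, so P(k | x) ∝ π_k f_k(x); normalise over all components.
Since both observations come from the same component, the likelihood for component k is f_k(x₁)·f_k(x₂).
  L_A = [0.8·e^(−0.8·1.67) = 0.8·e^(−1.3360) = 0.210316] × [0.229663] = 0.0483018
  L_B = [1.8·e^(−1.8·1.67) = 1.8·e^(−3.0060) = 0.0890806] × [0.108586] = 0.0096729
  L_C = [2.9·e^(−2.9·1.67) = 2.9·e^(−4.8430) = 0.0228618] × [0.0314521] = 0.000719051
  L_D = [3.2·e^(−3.2·1.67) = 3.2·e^(−5.3440) = 0.0152855] × [0.0217346] = 0.000332225
Weight by the priors:
  π_A·L_A = 0.35 × 0.0483018 = 0.0169056
  π_B·L_B = 0.35 × 0.0096729 = 0.00338552
  π_C·L_C = 0.07 × 0.000719051 = 5.03336e-05
  π_D·L_D = 0.23 × 0.000332225 = 7.64117e-05
Sum: 0.0169056 + 0.00338552 + 5.03336e-05 + 7.64117e-05 = 0.0204179
Responsibility of Population A: 0.0169056 / 0.0204179 ≈ 0.8280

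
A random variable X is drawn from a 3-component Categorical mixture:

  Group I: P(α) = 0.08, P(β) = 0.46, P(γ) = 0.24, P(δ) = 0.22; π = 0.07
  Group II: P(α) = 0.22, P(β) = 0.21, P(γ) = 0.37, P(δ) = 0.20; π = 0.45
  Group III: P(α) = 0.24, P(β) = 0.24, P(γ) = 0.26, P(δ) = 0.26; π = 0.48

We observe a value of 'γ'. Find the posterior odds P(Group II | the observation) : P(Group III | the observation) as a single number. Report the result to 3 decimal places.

Posterior odds = (π_i f_i(x)) / (π_j f_j(x)); the normalising sum cancels.
Evaluate each component's likelihood at the observed value:
  f_I = P(γ | comp) = 0.24
  f_II = P(γ | comp) = 0.37
  f_III = P(γ | comp) = 0.26
Posterior odds = (π_II·f_II) / (π_III·f_III) = (0.45·0.37) / (0.48·0.26) = 0.1665 / 0.1248 ≈ 1.334

1.334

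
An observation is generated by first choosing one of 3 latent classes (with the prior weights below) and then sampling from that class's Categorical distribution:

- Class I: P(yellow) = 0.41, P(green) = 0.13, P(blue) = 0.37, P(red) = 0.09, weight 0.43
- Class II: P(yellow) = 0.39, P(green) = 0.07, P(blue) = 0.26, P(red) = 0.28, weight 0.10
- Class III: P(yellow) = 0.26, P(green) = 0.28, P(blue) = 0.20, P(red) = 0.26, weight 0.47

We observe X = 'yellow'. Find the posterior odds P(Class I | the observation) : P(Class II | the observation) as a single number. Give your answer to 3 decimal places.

Posterior odds = (w_i f_i(x)) / (w_j f_j(x)); the normalising sum cancels.
Evaluate each component's likelihood at the observed value:
  f_I = P(yellow | comp) = 0.41
  f_II = P(yellow | comp) = 0.39
  f_III = P(yellow | comp) = 0.26
0.1763 / 0.039 ≈ 4.521

4.521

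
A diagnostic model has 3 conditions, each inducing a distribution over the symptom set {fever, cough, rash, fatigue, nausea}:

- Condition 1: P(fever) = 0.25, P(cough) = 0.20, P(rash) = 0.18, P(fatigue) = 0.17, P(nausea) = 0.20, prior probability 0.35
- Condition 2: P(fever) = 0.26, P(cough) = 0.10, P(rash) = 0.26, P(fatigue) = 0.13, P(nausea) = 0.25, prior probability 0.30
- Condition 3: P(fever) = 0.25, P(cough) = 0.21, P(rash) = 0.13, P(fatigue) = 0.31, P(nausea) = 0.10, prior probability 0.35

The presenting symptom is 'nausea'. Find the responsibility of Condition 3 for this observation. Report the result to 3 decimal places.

Posterior ∝ prior × likelihood, so P(k | x) ∝ π_k f_k(x); normalise over all components.
Categorical probabilities:
  f_1 = 0.2
  f_2 = 0.25
  f_3 = 0.1
Prior × likelihood for each component:
  π_1·f_1 = 0.35 × 0.2 = 0.07
  π_2·f_2 = 0.30 × 0.25 = 0.075
  π_3·f_3 = 0.35 × 0.1 = 0.035
Marginal: 0.07 + 0.075 + 0.035 = 0.18
P(Condition 3 | the observation) = 0.035 / 0.18 ≈ 0.194

0.194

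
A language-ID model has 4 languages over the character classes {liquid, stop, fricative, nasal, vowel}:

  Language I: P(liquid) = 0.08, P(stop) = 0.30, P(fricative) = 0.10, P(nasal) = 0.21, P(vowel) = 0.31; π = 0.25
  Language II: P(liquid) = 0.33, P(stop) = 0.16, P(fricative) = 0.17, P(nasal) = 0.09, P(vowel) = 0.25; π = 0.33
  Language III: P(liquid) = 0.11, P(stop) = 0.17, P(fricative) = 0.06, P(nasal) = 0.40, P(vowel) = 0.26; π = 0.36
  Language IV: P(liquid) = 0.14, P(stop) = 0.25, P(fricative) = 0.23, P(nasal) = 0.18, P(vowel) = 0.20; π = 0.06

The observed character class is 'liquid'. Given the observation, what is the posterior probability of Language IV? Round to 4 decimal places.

The responsibility of component k is w_k f_k(x) divided by Σ_j w_j f_j(x).
Evaluate each component's likelihood at the observed value:
  L_I = 0.08
  L_II = 0.33
  L_III = 0.11
  L_IV = 0.14
Multiply by the mixture weights:
  w_I·L_I = 0.25 × 0.08 = 0.02
  w_II·L_II = 0.33 × 0.33 = 0.1089
  w_III·L_III = 0.36 × 0.11 = 0.0396
  w_IV·L_IV = 0.06 × 0.14 = 0.0084
Sum: 0.02 + 0.1089 + 0.0396 + 0.0084 = 0.1769
P(Language IV | x) = 0.0084 / 0.1769 ≈ 0.0475

0.0475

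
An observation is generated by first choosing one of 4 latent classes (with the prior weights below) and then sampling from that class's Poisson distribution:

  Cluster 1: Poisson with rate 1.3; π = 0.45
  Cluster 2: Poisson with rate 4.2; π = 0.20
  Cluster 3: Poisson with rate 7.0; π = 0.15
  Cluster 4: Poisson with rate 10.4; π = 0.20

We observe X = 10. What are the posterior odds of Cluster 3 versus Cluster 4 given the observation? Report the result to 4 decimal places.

Posterior odds = (π_i f_i(x)) / (π_j f_j(x)); the normalising sum cancels.
Component likelihoods at x = 10:
  L_1 = 1.03535e-06
  L_2 = 0.00705819
  L_3 = 0.0709833
  L_4 = 0.124139
0.0106475 / 0.0248278 ≈ 0.4289

0.4289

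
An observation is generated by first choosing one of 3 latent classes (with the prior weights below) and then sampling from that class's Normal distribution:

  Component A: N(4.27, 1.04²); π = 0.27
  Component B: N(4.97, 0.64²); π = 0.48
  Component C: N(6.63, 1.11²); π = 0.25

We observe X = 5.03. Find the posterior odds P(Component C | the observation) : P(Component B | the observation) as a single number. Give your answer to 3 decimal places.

0.107

Only the two components matter; the odds are (π_i f_i(x)) / (π_j f_j(x)).
Component likelihoods at x = 5.03:
  L_A = 0.293707
  L_B = 0.620614
  L_C = 0.127177
Posterior odds = (π_C·L_C) / (π_B·L_B) = (0.25·0.127177) / (0.48·0.620614) = 0.0317943 / 0.297895 ≈ 0.107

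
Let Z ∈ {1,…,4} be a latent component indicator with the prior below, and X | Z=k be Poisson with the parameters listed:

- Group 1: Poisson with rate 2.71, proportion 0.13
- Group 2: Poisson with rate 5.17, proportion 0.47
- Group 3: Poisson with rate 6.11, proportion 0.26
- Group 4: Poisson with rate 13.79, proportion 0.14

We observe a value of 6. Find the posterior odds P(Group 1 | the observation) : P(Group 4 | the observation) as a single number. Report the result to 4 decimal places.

3.4692

The posterior odds equal the prior odds times the likelihood ratio: (P(Z=i)/P(Z=j))·(f_i(x)/f_j(x)).
Component likelihoods at x = 6:
  L_1 = 0.0366054
  L_2 = 0.150768
  L_3 = 0.160463
  L_4 = 0.00979788
Odds = (0.13/0.14) × (0.0366054/0.00979788) = 0.928571 × 3.73605 ≈ 3.4692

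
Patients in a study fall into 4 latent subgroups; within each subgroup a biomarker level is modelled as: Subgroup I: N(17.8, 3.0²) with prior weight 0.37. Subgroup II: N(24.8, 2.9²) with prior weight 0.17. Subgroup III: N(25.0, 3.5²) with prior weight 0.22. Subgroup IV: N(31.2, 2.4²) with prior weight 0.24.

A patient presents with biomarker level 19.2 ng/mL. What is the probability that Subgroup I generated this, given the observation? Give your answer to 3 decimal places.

P(component k | x) = π_k·f_k(x) / marginal(x), where marginal(x) = Σ_j π_j·f_j(x).
Component likelihoods at x = 19.2 ng/mL:
  p_I = 0.119261
  p_II = 0.0213203
  p_III = 0.0288755
  p_IV = 6.19466e-07
Weight by the priors:
  π_I·p_I = 0.37 × 0.119261 = 0.0441266
  π_II·p_II = 0.17 × 0.0213203 = 0.00362445
  π_III·p_III = 0.22 × 0.0288755 = 0.0063526
  π_IV·p_IV = 0.24 × 6.19466e-07 = 1.48672e-07
Marginal: 0.0441266 + 0.00362445 + 0.0063526 + 1.48672e-07 = 0.0541038
Responsibility of Subgroup I: 0.0441266 / 0.0541038 ≈ 0.816

0.816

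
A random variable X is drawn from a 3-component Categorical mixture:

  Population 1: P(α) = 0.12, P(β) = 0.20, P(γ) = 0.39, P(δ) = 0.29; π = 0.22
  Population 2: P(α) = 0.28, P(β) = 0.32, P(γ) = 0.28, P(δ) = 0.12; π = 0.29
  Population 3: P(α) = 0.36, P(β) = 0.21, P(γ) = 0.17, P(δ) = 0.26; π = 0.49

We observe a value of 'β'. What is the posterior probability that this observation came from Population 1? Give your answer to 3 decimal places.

Posterior ∝ prior × likelihood, so P(k | x) ∝ π_k f_k(x); normalise over all components.
Component likelihoods at x = 'β':
  p_1 = P(β | comp) = 0.20
  p_2 = P(β | comp) = 0.32
  p_3 = P(β | comp) = 0.21
Weight by the priors:
  π_1·p_1 = 0.22 × 0.2 = 0.044
  π_2·p_2 = 0.29 × 0.32 = 0.0928
  π_3·p_3 = 0.49 × 0.21 = 0.1029
Normaliser: 0.044 + 0.0928 + 0.1029 = 0.2397
Responsibility of Population 1: 0.044 / 0.2397 ≈ 0.184

0.184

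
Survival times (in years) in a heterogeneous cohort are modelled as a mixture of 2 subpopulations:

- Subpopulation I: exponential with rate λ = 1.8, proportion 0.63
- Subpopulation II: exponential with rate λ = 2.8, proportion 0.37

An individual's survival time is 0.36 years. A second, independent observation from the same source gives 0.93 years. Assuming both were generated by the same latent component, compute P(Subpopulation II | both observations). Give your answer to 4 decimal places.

Apply Bayes' rule: the posterior for each component is proportional to its prior times its likelihood at x.
Since both observations come from the same component, the likelihood for component k is f_k(x₁)·f_k(x₂).
  f_I = [0.941564] × [0.337492] = 0.31777
  f_II = [1.02185] × [0.207136] = 0.211663
Weight by the priors:
  P(Z=I)·f_I = 0.63 × 0.31777 = 0.200195
  P(Z=II)·f_II = 0.37 × 0.211663 = 0.0783152
Normaliser: 0.200195 + 0.0783152 = 0.27851
Responsibility of Subpopulation II: 0.0783152 / 0.27851 ≈ 0.2812

0.2812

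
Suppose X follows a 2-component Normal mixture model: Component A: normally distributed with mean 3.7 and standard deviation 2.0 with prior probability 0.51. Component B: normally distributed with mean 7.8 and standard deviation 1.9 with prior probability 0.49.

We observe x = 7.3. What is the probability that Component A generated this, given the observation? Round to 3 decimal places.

Apply Bayes' rule: the posterior for each component is proportional to its prior times its likelihood at x.
Component likelihoods at x = 7.3:
  f_A = 0.0394751
  f_B = 0.202824
Unnormalised posteriors:
  π_A·f_A = 0.51 × 0.0394751 = 0.0201323
  π_B·f_B = 0.49 × 0.202824 = 0.0993836
Sum: 0.0201323 + 0.0993836 = 0.119516
Responsibility of Component A: 0.0201323 / 0.119516 ≈ 0.168

0.168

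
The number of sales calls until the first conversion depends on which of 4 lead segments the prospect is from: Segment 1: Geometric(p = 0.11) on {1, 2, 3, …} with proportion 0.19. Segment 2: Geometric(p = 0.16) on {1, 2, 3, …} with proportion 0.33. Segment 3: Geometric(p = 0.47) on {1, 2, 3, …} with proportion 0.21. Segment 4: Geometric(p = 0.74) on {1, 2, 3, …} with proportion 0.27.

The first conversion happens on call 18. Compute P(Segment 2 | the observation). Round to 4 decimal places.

0.4858

Apply Bayes' rule: the posterior for each component is proportional to its prior times its likelihood at x.
Component likelihoods at x = 18:
  f_1 = 0.11·(1−0.11)^17 = 0.11·0.137921 = 0.0151713
  f_2 = 0.16·(1−0.16)^17 = 0.16·0.0516117 = 0.00825787
  f_3 = 0.47·(1−0.47)^17 = 0.47·2.05442e-05 = 9.65579e-06
  f_4 = 0.74·(1−0.74)^17 = 0.74·1.13383e-10 = 8.39032e-11
Prior × likelihood for each component:
  w_1·f_1 = 0.19 × 0.0151713 = 0.00288255
  w_2·f_2 = 0.33 × 0.00825787 = 0.0027251
  w_3·f_3 = 0.21 × 9.65579e-06 = 2.02772e-06
  w_4·f_4 = 0.27 × 8.39032e-11 = 2.26539e-11
Normaliser: 0.00288255 + 0.0027251 + 2.02772e-06 + 2.26539e-11 = 0.00560967
Responsibility of Segment 2: 0.0027251 / 0.00560967 ≈ 0.4858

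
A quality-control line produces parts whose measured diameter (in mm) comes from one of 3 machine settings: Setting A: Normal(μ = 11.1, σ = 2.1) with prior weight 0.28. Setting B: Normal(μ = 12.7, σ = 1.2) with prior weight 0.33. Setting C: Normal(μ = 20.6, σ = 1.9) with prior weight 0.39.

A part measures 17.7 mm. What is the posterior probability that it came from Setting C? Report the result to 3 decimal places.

0.985

Apply Bayes' rule: the posterior for each component is proportional to its prior times its likelihood at x.
Component likelihoods at x = 17.7 mm:
  p_A = (1/(2.1·√(2π)))·exp(−(17.7−11.1)²/(2·2.1²)) = 0.189973·exp(-4.93878) = 0.00136084
  p_B = (1/(1.2·√(2π)))·exp(−(17.7−12.7)²/(2·1.2²)) = 0.332452·exp(-8.68056) = 5.64692e-05
  p_C = (1/(1.9·√(2π)))·exp(−(17.7−20.6)²/(2·1.9²)) = 0.209970·exp(-1.16482) = 0.0655061
Weight by the priors:
  w_A·p_A = 0.28 × 0.00136084 = 0.000381036
  w_B·p_B = 0.33 × 5.64692e-05 = 1.86348e-05
  w_C·p_C = 0.39 × 0.0655061 = 0.0255474
Marginal: 0.000381036 + 1.86348e-05 + 0.0255474 = 0.025947
So the posterior for Setting C is 0.0255474 / 0.025947 ≈ 0.985.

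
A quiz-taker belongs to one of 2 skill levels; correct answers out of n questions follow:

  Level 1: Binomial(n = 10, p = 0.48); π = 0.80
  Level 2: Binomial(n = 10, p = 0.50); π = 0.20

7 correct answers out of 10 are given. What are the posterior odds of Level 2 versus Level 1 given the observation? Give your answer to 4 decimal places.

Posterior odds = (w_i f_i(x)) / (w_j f_j(x)); the normalising sum cancels.
Binomial probabilities:
  L_1 = C(10,7)·0.48^7·0.52^3 = 120·0.00587068·0.140608 = 0.0990558
  L_2 = C(10,7)·0.50^7·0.50^3 = 120·0.0078125·0.125 = 0.117188
Posterior odds = (w_2·L_2) / (w_1·L_1) = (0.20·0.117188) / (0.80·0.0990558) = 0.0234375 / 0.0792446 ≈ 0.2958

0.2958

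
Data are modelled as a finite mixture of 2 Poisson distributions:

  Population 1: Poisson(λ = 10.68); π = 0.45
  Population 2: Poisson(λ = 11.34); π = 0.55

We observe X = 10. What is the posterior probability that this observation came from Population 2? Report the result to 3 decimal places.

Posterior ∝ prior × likelihood, so P(k | x) ∝ w_k f_k(x); normalise over all components.
Evaluate each component's likelihood at the observed value:
  L_1 = e^(−10.68)·10.68^10/10! = 0.122373
  L_2 = e^(−11.34)·11.34^10/10! = 0.115204
Prior × likelihood for each component:
  w_1·L_1 = 0.45 × 0.122373 = 0.0550677
  w_2·L_2 = 0.55 × 0.115204 = 0.0633623
Evidence: 0.0550677 + 0.0633623 = 0.11843
So the posterior for Population 2 is 0.0633623 / 0.11843 ≈ 0.535.

0.535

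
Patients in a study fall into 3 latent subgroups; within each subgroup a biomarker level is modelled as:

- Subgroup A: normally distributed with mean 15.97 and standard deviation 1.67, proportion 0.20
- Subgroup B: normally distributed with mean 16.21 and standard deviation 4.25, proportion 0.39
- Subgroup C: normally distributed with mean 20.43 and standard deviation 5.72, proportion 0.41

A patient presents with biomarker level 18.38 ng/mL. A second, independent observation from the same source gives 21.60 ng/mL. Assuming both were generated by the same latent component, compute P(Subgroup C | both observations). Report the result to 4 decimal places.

Posterior ∝ prior × likelihood, so P(k | x) ∝ π_k f_k(x); normalise over all components.
Since both observations come from the same component, the likelihood for component k is f_k(x₁)·f_k(x₂).
  L_A = [(1/(1.67·√(2π)))·exp(−(18.38−15.97)²/(2·1.67²)) = 0.238888·exp(-1.04129) = 0.0843272] × [0.000813267] = 6.85806e-05
  L_B = [(1/(4.25·√(2π)))·exp(−(18.38−16.21)²/(2·4.25²)) = 0.093869·exp(-0.13035) = 0.0823969] × [0.0420007] = 0.00346073
  L_C = [(1/(5.72·√(2π)))·exp(−(18.38−20.43)²/(2·5.72²)) = 0.069745·exp(-0.06422) = 0.0654068] × [0.0683013] = 0.00446737
Weight by the priors:
  π_A·L_A = 0.20 × 6.85806e-05 = 1.37161e-05
  π_B·L_B = 0.39 × 0.00346073 = 0.00134968
  π_C·L_C = 0.41 × 0.00446737 = 0.00183162
Marginal: 1.37161e-05 + 0.00134968 + 0.00183162 = 0.00319502
So the posterior for Subgroup C is 0.00183162 / 0.00319502 ≈ 0.5733.

0.5733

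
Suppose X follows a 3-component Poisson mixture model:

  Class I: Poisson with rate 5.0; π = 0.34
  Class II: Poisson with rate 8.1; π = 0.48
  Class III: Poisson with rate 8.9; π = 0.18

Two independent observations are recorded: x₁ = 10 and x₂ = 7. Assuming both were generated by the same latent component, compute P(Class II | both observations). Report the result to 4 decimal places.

0.6797

By Bayes' theorem, P(k | x) = w_k f_k(x) / Σ_j w_j f_j(x).
Since both observations come from the same component, the likelihood for component k is f_k(x₁)·f_k(x₂).
  f_I = [0.0181328] × [0.104445] = 0.00189388
  f_II = [0.101696] × [0.137778] = 0.0140114
  f_III = [0.117197] × [0.119696] = 0.014028
Weight by the priors:
  w_I·f_I = 0.34 × 0.00189388 = 0.000643918
  w_II·f_II = 0.48 × 0.0140114 = 0.00672547
  w_III·f_III = 0.18 × 0.014028 = 0.00252503
Evidence: 0.000643918 + 0.00672547 + 0.00252503 = 0.00989442
So the posterior for Class II is 0.00672547 / 0.00989442 ≈ 0.6797.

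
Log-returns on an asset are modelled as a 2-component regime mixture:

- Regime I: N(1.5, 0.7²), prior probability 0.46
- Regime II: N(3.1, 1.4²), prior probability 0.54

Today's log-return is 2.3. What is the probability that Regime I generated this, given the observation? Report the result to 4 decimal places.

By Bayes' theorem, P(k | x) = π_k f_k(x) / Σ_j π_j f_j(x).
Evaluate each component's likelihood at the observed value:
  f_I = (1/(0.7·√(2π)))·exp(−(2.3−1.5)²/(2·0.7²)) = 0.569918·exp(-0.65306) = 0.296614
  f_II = (1/(1.4·√(2π)))·exp(−(2.3−3.1)²/(2·1.4²)) = 0.284959·exp(-0.16327) = 0.242034
Weight by the priors:
  π_I·f_I = 0.46 × 0.296614 = 0.136442
  π_II·f_II = 0.54 × 0.242034 = 0.130698
Denominator: 0.136442 + 0.130698 = 0.267141
P(Regime I | 2.3) = 0.136442 / 0.267141 ≈ 0.5108

0.5108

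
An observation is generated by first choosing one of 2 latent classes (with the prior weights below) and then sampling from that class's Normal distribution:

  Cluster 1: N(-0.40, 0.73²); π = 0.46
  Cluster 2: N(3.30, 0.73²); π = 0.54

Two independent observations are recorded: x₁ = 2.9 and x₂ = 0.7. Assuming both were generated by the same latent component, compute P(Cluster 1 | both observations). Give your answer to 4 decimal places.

P(component k | x) = w_k·f_k(x) / marginal(x), where marginal(x) = Σ_j w_j·f_j(x).
Since both observations come from the same component, the likelihood for component k is f_k(x₁)·f_k(x₂).
  L_1 = [1.99575e-05] × [0.175604] = 3.50462e-06
  L_2 = [0.470316] × [0.00096163] = 0.00045227
Multiply by the mixture weights:
  w_1·L_1 = 0.46 × 3.50462e-06 = 1.61212e-06
  w_2·L_2 = 0.54 × 0.00045227 = 0.000244226
Normaliser: 1.61212e-06 + 0.000244226 = 0.000245838
P(Cluster 1 | x₁, x₂) ≈ 0.0066

0.0066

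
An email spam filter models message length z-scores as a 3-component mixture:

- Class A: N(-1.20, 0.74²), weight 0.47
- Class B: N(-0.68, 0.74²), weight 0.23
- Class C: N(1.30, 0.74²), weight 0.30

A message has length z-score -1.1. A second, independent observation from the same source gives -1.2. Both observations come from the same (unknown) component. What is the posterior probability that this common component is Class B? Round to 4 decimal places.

The responsibility of component k is π_k f_k(x) divided by Σ_j π_j f_j(x).
Since both observations come from the same component, the likelihood for component k is f_k(x₁)·f_k(x₂).
  p_A = [(1/(0.74·√(2π)))·exp(−(-1.1−-1.20)²/(2·0.74²)) = 0.539111·exp(-0.00913) = 0.534211] × [0.539111] = 0.287999
  p_B = [(1/(0.74·√(2π)))·exp(−(-1.1−-0.68)²/(2·0.74²)) = 0.539111·exp(-0.16107) = 0.458911] × [0.421166] = 0.193277
  p_C = [(1/(0.74·√(2π)))·exp(−(-1.1−1.30)²/(2·0.74²)) = 0.539111·exp(-5.25931) = 0.00280277] × [0.00179177] = 5.02191e-06
Multiply by the mixture weights:
  π_A·p_A = 0.47 × 0.287999 = 0.13536
  π_B·p_B = 0.23 × 0.193277 = 0.0444538
  π_C·p_C = 0.30 × 5.02191e-06 = 1.50657e-06
Marginal: 0.13536 + 0.0444538 + 1.50657e-06 = 0.179815
Responsibility of Class B: 0.0444538 / 0.179815 ≈ 0.2472

0.2472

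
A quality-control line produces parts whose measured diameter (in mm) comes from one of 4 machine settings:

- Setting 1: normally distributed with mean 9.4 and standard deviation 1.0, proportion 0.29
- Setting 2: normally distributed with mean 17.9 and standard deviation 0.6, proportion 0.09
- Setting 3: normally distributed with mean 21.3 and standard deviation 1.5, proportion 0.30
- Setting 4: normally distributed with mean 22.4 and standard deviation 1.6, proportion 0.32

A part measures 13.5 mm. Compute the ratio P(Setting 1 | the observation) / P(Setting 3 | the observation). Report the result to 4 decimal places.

Only the two components matter; the odds are (π_i f_i(x)) / (π_j f_j(x)).
Component likelihoods at x = 13.5 mm:
  p_1 = 8.92617e-05
  p_2 = 1.39657e-12
  p_3 = 3.57402e-07
  p_4 = 4.76375e-08
2.58859e-05 / 1.07221e-07 ≈ 241.4261

241.4261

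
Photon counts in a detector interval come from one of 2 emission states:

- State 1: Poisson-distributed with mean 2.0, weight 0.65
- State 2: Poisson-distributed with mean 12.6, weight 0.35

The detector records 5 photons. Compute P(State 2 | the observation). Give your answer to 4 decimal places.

The responsibility of component k is π_k f_k(x) divided by Σ_j π_j f_j(x).
Evaluate each component's likelihood at the observed value:
  L_1 = 0.0360894
  L_2 = 0.00892403
Weight by the priors:
  π_1·L_1 = 0.65 × 0.0360894 = 0.0234581
  π_2·L_2 = 0.35 × 0.00892403 = 0.00312341
Denominator: 0.0234581 + 0.00312341 = 0.0265815
So the posterior for State 2 is 0.00312341 / 0.0265815 ≈ 0.1175.

0.1175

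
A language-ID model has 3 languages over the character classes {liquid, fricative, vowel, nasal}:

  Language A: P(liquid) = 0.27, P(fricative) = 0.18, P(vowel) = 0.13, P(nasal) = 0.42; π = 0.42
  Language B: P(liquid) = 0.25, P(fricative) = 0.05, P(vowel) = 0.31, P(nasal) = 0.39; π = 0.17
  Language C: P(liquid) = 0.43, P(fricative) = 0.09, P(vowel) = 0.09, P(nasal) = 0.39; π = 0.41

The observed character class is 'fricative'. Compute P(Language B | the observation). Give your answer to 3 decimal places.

By Bayes' theorem, P(k | x) = π_k f_k(x) / Σ_j π_j f_j(x).
Component likelihoods at x = 'fricative':
  f_A = 0.18
  f_B = 0.05
  f_C = 0.09
Multiply by the mixture weights:
  π_A·f_A = 0.42 × 0.18 = 0.0756
  π_B·f_B = 0.17 × 0.05 = 0.0085
  π_C·f_C = 0.41 × 0.09 = 0.0369
Evidence: 0.0756 + 0.0085 + 0.0369 = 0.121
So the posterior for Language B is 0.0085 / 0.121 ≈ 0.070.

0.070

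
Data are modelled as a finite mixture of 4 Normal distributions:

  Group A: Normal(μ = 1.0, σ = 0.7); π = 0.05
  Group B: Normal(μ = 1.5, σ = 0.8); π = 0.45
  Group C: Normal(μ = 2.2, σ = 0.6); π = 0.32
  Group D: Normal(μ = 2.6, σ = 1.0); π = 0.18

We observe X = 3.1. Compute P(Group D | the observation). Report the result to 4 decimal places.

0.3885

The responsibility of component k is w_k f_k(x) divided by Σ_j w_j f_j(x).
Component likelihoods at x = 3.1:
  p_A = 0.00633121
  p_B = 0.0674887
  p_C = 0.215863
  p_D = 0.352065
Weight by the priors:
  w_A·p_A = 0.05 × 0.00633121 = 0.000316561
  w_B·p_B = 0.45 × 0.0674887 = 0.0303699
  w_C·p_C = 0.32 × 0.215863 = 0.0690761
  w_D·p_D = 0.18 × 0.352065 = 0.0633718
Denominator: 0.000316561 + 0.0303699 + 0.0690761 + 0.0633718 = 0.163134
P(Group D | data) ≈ 0.3885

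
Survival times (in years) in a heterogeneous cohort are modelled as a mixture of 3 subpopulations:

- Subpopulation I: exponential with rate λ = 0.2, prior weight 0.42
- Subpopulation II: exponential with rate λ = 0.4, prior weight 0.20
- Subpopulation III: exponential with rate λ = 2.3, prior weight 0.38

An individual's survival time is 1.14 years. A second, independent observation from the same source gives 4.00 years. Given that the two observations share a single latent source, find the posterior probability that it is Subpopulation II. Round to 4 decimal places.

By Bayes' theorem, P(k | x) = π_k f_k(x) / Σ_j π_j f_j(x).
Since both observations come from the same component, the likelihood for component k is f_k(x₁)·f_k(x₂).
  L_I = [0.159225] × [0.0898658] = 0.0143089
  L_II = [0.253526] × [0.0807586] = 0.0204744
  L_III = [0.167112] × [0.000232391] = 3.88353e-05
Multiply by the mixture weights:
  π_I·L_I = 0.42 × 0.0143089 = 0.00600972
  π_II·L_II = 0.20 × 0.0204744 = 0.00409487
  π_III·L_III = 0.38 × 3.88353e-05 = 1.47574e-05
Denominator: 0.00600972 + 0.00409487 + 1.47574e-05 = 0.0101194
P(Subpopulation II | x₁, x₂) ≈ 0.4047

0.4047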